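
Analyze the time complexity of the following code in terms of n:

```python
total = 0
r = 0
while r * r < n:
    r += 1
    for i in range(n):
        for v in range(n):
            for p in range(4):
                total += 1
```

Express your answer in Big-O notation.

Each loop level contributes: √n × n × n × 1. Multiplying the contributions gives O(n^2√n).

Answer: O(n^2√n)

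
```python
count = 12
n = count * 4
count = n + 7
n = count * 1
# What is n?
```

Trace:
`count = 12` → count = 12
`n = count * 4` → n = 48
`count = n + 7` → count = 55
`n = count * 1` → n = 55
So n = 55

Answer: 55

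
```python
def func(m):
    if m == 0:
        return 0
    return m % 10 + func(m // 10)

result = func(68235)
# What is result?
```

Sum of digits of 68235: 5 + 3 + 2 + 8 + 6 = 24

Answer: 24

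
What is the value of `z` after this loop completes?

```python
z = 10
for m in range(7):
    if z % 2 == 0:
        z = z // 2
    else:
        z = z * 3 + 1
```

Collatz-style transformation from 10
`z` takes the values: 10 → 5 → 16 → 8 → 4 → 2 → 1 → 4

Answer: 4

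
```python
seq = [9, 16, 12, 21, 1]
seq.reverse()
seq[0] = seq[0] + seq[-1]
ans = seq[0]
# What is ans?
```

Trace:
`seq = [9, 16, 12, 21, 1]` → seq = [9, 16, 12, 21, 1]
`seq.reverse()` → seq = [1, 21, 12, 16, 9]
`seq[0] = seq[0] + seq[-1]` → seq = [10, 21, 12, 16, 9]
`ans = seq[0]` → ans = 10
So ans = 10

Answer: 10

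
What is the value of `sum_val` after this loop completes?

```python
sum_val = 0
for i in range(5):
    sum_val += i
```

Sum of 0 to 4 = 10
`sum_val` takes the values: 0 → 1 → 3 → 6 → 10

Answer: 10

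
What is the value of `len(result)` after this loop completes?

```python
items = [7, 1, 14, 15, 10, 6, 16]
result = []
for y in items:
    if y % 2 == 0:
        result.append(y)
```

Count even numbers in [7, 1, 14, 15, 10, 6, 16]
`result` takes the values: [] → [14] → [14, 10] → [14, 10, 6] → [14, 10, 6, 16]
So `len(result)` = 4

Answer: 4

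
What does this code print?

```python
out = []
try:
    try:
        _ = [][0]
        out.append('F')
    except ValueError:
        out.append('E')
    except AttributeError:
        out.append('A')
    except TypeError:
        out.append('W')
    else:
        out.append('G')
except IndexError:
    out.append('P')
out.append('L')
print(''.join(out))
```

Execution trace: 'P' (outer except IndexError) → 'L' (after the try/except). Output: PL

Answer: PL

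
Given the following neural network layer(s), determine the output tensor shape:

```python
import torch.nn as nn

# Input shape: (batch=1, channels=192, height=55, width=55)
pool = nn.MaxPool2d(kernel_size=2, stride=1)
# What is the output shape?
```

Input: (1, 192, 55, 55) -> Output: (1, 192, 54, 54)

Answer: (1, 192, 54, 54)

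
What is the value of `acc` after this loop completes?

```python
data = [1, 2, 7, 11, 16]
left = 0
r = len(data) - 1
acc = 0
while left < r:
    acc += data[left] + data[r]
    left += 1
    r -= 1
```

Sum of pairs from ends
`acc` takes the values: 0 → 17 → 30

Answer: 30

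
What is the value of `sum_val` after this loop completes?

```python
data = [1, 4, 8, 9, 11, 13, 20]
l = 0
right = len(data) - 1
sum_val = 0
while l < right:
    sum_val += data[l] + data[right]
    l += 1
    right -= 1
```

Sum of pairs from ends
`sum_val` takes the values: 0 → 21 → 38 → 57

Answer: 57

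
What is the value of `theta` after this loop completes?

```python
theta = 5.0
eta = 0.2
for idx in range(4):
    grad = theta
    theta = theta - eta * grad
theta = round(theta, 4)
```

Gradient descent: w = 5.0 * (1 - 0.2)^4
`theta` takes the values: 5.0 → 4.0 → 3.2 → 2.56 → 2.048

Answer: 2.048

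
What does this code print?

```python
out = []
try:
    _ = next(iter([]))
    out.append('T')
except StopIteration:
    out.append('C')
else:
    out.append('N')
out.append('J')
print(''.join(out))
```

Execution trace: 'C' (except StopIteration) → 'J' (after the try/except). Output: CJ

Answer: CJ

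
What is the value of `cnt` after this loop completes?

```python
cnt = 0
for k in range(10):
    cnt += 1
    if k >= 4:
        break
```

Loop breaks when k reaches 4, cnt is 5
`cnt` takes the values: 0 → 1 → 2 → 3 → 4 → 5

Answer: 5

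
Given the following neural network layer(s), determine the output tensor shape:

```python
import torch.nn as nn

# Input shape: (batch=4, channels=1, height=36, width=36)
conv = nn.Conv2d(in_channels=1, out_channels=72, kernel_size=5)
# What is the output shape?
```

Input: (4, 1, 36, 36) -> Output: (4, 72, 32, 32)

Answer: (4, 72, 32, 32)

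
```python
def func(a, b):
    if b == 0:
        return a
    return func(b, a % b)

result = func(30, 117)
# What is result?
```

func(30, 117) -> func(117, 30) -> func(30, 27) -> func(27, 3) -> func(3, 0) -> 3

Answer: 3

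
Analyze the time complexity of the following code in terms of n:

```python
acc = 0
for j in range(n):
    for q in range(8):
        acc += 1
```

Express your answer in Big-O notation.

Each loop level contributes: n × 1. Multiplying the contributions gives O(n).

Answer: O(n)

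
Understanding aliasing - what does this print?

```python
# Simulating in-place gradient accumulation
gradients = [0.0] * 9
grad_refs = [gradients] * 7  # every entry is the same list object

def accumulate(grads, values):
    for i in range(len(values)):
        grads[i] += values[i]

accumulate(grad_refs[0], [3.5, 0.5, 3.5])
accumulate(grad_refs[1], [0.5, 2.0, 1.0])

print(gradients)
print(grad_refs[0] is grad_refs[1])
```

Key concept: gradient accumulation aliasing.
Step by step:
`gradients = [0.0] * 9` → gradients = [0.0, 0.0, 0.0, 0.0, 0.0, 0.0, 0.0, 0.0, 0.0]
`grad_refs = [gradients] * 7` → grad_refs = [[0.0, 0.0, 0.0, 0.0, 0.0, 0.0, 0.0, 0.0, 0.0], [0.0, 0.0, 0.0, 0.0, 0.0, 0.0, 0.0, 0.0, 0.0], [0.0, 0.0, 0.0, 0.0, 0.0, 0.0, 0.0, 0.0, 0.0], [0.0, 0.0, 0.0, 0.0, 0.0, 0.0, 0.0, 0.0, 0.0], [0.0, 0.0, 0.0, 0.0, 0.0, 0.0, 0.0, 0.0, 0.0], [0.0, 0.0, 0.0, 0.0, 0.0, 0.0, 0.0, 0.0, 0.0], [0.0, 0.0, 0.0, 0.0, 0.0, 0.0, 0.0, 0.0, 0.0]]
`accumulate(grad_refs[0], [3.5, 0.5, 3.5])` → gradients = [3.5, 0.5, 3.5, 0.0, 0.0, 0.0, 0.0, 0.0, 0.0]; grad_refs = [[3.5, 0.5, 3.5, 0.0, 0.0, 0.0, 0.0, 0.0, 0.0], [3.5, 0.5, 3.5, 0.0, 0.0, 0.0, 0.0, 0.0, 0.0], [3.5, 0.5, 3.5, 0.0, 0.0, 0.0, 0.0, 0.0, 0.0], [3.5, 0.5, 3.5, 0.0, 0.0, 0.0, 0.0, 0.0, 0.0], [3.5, 0.5, 3.5, 0.0, 0.0, 0.0, 0.0, 0.0, 0.0], [3.5, 0.5, 3.5, 0.0, 0.0, 0.0, 0.0, 0.0, 0.0], [3.5, 0.5, 3.5, 0.0, 0.0, 0.0, 0.0, 0.0, 0.0]]
`accumulate(grad_refs[1], [0.5, 2.0, 1.0])` → gradients = [4.0, 2.5, 4.5, 0.0, 0.0, 0.0, 0.0, 0.0, 0.0]; grad_refs = [[4.0, 2.5, 4.5, 0.0, 0.0, 0.0, 0.0, 0.0, 0.0], [4.0, 2.5, 4.5, 0.0, 0.0, 0.0, 0.0, 0.0, 0.0], [4.0, 2.5, 4.5, 0.0, 0.0, 0.0, 0.0, 0.0, 0.0], [4.0, 2.5, 4.5, 0.0, 0.0, 0.0, 0.0, 0.0, 0.0], [4.0, 2.5, 4.5, 0.0, 0.0, 0.0, 0.0, 0.0, 0.0], [4.0, 2.5, 4.5, 0.0, 0.0, 0.0, 0.0, 0.0, 0.0], [4.0, 2.5, 4.5, 0.0, 0.0, 0.0, 0.0, 0.0, 0.0]]
`print(gradients)` → prints [4.0, 2.5, 4.5, 0.0, 0.0, 0.0, 0.0, 0.0, 0.0]
`print(grad_refs[0] is grad_refs[1])` → prints True

Answer:
[4.0, 2.5, 4.5, 0.0, 0.0, 0.0, 0.0, 0.0, 0.0]
True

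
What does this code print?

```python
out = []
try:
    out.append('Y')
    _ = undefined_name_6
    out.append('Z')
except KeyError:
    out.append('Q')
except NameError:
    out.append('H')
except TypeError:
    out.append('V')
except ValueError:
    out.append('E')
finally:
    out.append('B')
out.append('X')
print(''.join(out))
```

Execution trace: 'Y' (try body) → 'H' (except NameError) → 'B' (finally) → 'X' (after the try/except). Output: YHBX

Answer: YHBX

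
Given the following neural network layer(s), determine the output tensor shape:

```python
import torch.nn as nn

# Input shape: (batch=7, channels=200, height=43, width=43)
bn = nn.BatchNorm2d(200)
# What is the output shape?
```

Input: (7, 200, 43, 43) -> Output: (7, 200, 43, 43)

Answer: (7, 200, 43, 43)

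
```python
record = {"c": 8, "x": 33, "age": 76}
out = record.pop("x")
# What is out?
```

Trace:
`record = {"c": 8, "x": 33, "age": 76}` → record = {'c': 8, 'x': 33, 'age': 76}
`out = record.pop("x")` → record = {'c': 8, 'age': 76}; out = 33
So out = 33

Answer: 33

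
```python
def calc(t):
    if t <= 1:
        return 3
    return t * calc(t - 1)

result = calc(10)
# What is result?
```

calc(10) = 10 * 9 * 8 * 7 * 6 * 5 * 4 * 3 * 2 * 3 = 10886400

Answer: 10886400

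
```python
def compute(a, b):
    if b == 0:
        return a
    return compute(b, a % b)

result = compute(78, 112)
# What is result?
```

compute(78, 112) -> compute(112, 78) -> compute(78, 34) -> compute(34, 10) -> compute(10, 4) -> compute(4, 2) -> compute(2, 0) -> 2

Answer: 2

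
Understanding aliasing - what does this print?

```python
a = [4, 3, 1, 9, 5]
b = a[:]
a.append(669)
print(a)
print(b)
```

Key concept: slice [:] creates copy.
Step by step:
`a = [4, 3, 1, 9, 5]` → a = [4, 3, 1, 9, 5]
`b = a[:]` → b = [4, 3, 1, 9, 5]
`a.append(669)` → a = [4, 3, 1, 9, 5, 669]
`print(a)` → prints [4, 3, 1, 9, 5, 669]
`print(b)` → prints [4, 3, 1, 9, 5]

Answer:
[4, 3, 1, 9, 5, 669]
[4, 3, 1, 9, 5]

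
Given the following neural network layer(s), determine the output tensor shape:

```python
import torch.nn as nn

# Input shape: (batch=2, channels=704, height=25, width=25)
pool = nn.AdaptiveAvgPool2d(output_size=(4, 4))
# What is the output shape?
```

Input: (2, 704, 25, 25) -> Output: (2, 704, 4, 4)

Answer: (2, 704, 4, 4)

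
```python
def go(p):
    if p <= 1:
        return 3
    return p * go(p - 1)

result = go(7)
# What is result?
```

go(7) = 7 * 6 * 5 * 4 * 3 * 2 * 3 = 15120

Answer: 15120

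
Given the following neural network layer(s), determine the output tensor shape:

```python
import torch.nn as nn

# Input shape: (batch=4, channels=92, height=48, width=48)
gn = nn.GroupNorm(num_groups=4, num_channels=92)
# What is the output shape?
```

Input: (4, 92, 48, 48) -> Output: (4, 92, 48, 48)

Answer: (4, 92, 48, 48)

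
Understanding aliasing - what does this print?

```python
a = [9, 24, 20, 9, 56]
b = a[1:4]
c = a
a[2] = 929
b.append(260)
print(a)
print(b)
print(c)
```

Key concept: slice vs alias.
Step by step:
`a = [9, 24, 20, 9, 56]` → a = [9, 24, 20, 9, 56]
`b = a[1:4]` → b = [24, 20, 9]
`c = a` → c = [9, 24, 20, 9, 56] (same object as a)
`a[2] = 929` → a = [9, 24, 929, 9, 56] (same object as c); c = [9, 24, 929, 9, 56] (same object as a)
`b.append(260)` → b = [24, 20, 9, 260]
`print(a)` → prints [9, 24, 929, 9, 56]
`print(b)` → prints [24, 20, 9, 260]
`print(c)` → prints [9, 24, 929, 9, 56]

Answer:
[9, 24, 929, 9, 56]
[24, 20, 9, 260]
[9, 24, 929, 9, 56]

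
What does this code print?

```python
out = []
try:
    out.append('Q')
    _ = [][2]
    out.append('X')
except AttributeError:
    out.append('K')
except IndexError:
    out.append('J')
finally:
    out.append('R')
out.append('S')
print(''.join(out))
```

Execution trace: 'Q' (try body) → 'J' (except IndexError) → 'R' (finally) → 'S' (after the try/except). Output: QJRS

Answer: QJRS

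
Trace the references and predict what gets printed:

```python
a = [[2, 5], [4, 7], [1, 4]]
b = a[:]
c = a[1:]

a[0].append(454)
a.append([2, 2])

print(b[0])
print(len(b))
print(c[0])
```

Key concept: slice with nested mutation.
Step by step:
`a = [[2, 5], [4, 7], [1, 4]]` → a = [[2, 5], [4, 7], [1, 4]]
`b = a[:]` → b = [[2, 5], [4, 7], [1, 4]]
`c = a[1:]` → c = [[4, 7], [1, 4]]
`a[0].append(454)` → a = [[2, 5, 454], [4, 7], [1, 4]]; b = [[2, 5, 454], [4, 7], [1, 4]]
`a.append([2, 2])` → a = [[2, 5, 454], [4, 7], [1, 4], [2, 2]]
`print(b[0])` → prints [2, 5, 454]
`print(len(b))` → prints 3
`print(c[0])` → prints [4, 7]

Answer:
[2, 5, 454]
3
[4, 7]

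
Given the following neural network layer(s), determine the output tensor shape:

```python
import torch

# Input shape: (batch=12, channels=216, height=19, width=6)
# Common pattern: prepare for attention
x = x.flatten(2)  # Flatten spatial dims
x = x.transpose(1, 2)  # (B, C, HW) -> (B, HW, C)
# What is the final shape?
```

Input: (12, 216, 19, 6) -> after flatten(2): (12, 216, 114) -> Output: (12, 114, 216)

Answer: (12, 114, 216)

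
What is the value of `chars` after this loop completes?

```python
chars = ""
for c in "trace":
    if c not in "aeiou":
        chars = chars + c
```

Remove vowels from 'trace'
`chars` takes the values: "" → "t" → "tr" → "trc"

Answer: "trc"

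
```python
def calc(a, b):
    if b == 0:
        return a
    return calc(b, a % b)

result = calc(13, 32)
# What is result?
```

calc(13, 32) -> calc(32, 13) -> calc(13, 6) -> calc(6, 1) -> calc(1, 0) -> 1

Answer: 1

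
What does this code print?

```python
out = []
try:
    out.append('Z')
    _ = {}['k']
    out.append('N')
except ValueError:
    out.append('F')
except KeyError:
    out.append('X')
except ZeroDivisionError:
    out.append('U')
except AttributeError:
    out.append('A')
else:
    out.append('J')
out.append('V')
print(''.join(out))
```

Execution trace: 'Z' (try body) → 'X' (except KeyError) → 'V' (after the try/except). Output: ZXV

Answer: ZXV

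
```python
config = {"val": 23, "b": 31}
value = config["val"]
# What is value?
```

Trace:
`config = {"val": 23, "b": 31}` → config = {'val': 23, 'b': 31}
`value = config["val"]` → value = 23
So value = 23

Answer: 23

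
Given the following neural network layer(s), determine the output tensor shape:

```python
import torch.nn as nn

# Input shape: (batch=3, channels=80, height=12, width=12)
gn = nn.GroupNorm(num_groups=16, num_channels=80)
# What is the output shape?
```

Input: (3, 80, 12, 12) -> Output: (3, 80, 12, 12)

Answer: (3, 80, 12, 12)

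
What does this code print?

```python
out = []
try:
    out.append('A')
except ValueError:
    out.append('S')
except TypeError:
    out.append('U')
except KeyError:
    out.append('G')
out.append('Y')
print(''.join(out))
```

Execution trace: 'A' (try body, no exception) → 'Y' (after the try/except). Output: AY

Answer: AY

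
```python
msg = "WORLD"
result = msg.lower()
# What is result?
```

Trace:
`msg = "WORLD"` → msg = 'WORLD'
`result = msg.lower()` → result = 'world'
So result = 'world'

Answer: 'world'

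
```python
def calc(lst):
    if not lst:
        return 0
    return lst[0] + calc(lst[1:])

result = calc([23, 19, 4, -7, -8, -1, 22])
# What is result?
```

23 + 19 + 4 + (-7) + (-8) + (-1) + 22 + 0 = 52

Answer: 52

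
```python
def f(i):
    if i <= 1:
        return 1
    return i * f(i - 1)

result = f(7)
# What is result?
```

f(7) = 7 * 6 * 5 * 4 * 3 * 2 * 1 = 5040

Answer: 5040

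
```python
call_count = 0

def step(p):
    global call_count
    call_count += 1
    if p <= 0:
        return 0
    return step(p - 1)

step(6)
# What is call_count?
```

Linear recursion stepping by 1: 7 calls from p=6 down to ≤0.

Answer: 7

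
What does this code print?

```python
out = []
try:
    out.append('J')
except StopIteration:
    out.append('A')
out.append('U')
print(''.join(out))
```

Execution trace: 'J' (try body, no exception) → 'U' (after the try/except). Output: JU

Answer: JU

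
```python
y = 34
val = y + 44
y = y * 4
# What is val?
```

Trace:
`y = 34` → y = 34
`val = y + 44` → val = 78
`y = y * 4` → y = 136
So val = 78

Answer: 78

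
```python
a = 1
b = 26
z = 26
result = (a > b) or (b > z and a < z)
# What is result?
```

Trace:
`a = 1` → a = 1
`b = 26` → b = 26
`z = 26` → z = 26
`result = (a > b) or (b > z and a < z)` → result = False
So result = False

Answer: False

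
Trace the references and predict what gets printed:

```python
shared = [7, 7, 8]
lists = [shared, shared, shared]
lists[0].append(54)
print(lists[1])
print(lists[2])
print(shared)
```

Key concept: list of same reference.
Step by step:
`shared = [7, 7, 8]` → shared = [7, 7, 8]
`lists = [shared, shared, shared]` → lists = [[7, 7, 8], [7, 7, 8], [7, 7, 8]]
`lists[0].append(54)` → shared = [7, 7, 8, 54]; lists = [[7, 7, 8, 54], [7, 7, 8, 54], [7, 7, 8, 54]]
`print(lists[1])` → prints [7, 7, 8, 54]
`print(lists[2])` → prints [7, 7, 8, 54]
`print(shared)` → prints [7, 7, 8, 54]

Answer:
[7, 7, 8, 54]
[7, 7, 8, 54]
[7, 7, 8, 54]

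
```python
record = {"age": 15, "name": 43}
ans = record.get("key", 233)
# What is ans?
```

Trace:
`record = {"age": 15, "name": 43}` → record = {'age': 15, 'name': 43}
`ans = record.get("key", 233)` → ans = 233
So ans = 233

Answer: 233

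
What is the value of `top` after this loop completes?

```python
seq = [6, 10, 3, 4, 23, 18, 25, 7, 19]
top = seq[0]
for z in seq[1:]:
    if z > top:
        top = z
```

Maximum of [6, 10, 3, 4, 23, 18, 25, 7, 19]
`top` takes the values: 6 → 10 → 23 → 25

Answer: 25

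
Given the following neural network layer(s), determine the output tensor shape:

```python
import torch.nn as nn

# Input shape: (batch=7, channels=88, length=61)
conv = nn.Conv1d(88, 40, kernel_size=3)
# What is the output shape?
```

Input: (7, 88, 61) -> Output: (7, 40, 59)

Answer: (7, 40, 59)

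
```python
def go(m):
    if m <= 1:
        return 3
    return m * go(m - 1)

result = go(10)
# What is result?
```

go(10) = 10 * 9 * 8 * 7 * 6 * 5 * 4 * 3 * 2 * 3 = 10886400

Answer: 10886400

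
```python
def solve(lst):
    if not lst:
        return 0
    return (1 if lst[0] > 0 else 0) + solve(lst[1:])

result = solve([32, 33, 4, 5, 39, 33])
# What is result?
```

Count of positive elements in [32, 33, 4, 5, 39, 33] = 6

Answer: 6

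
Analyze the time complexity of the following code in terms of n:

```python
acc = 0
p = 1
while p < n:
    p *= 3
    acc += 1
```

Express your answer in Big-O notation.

Each loop level contributes: log n. Multiplying the contributions gives O(log n).

Answer: O(log n)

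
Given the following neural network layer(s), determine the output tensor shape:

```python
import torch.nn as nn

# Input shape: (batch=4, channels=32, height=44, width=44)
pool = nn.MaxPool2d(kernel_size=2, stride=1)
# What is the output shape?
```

Input: (4, 32, 44, 44) -> Output: (4, 32, 43, 43)

Answer: (4, 32, 43, 43)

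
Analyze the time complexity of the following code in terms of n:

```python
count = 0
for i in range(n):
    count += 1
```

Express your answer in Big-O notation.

Each loop level contributes: n. Multiplying the contributions gives O(n).

Answer: O(n)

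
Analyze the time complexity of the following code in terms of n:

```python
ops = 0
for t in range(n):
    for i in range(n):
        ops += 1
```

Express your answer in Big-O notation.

Each loop level contributes: n × n. Multiplying the contributions gives O(n^2).

Answer: O(n^2)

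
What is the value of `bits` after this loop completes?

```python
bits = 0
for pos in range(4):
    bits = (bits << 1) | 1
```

Build 4 consecutive 1-bits: 0b1111
`bits` takes the values: 0 → 1 → 3 → 7 → 15

Answer: 15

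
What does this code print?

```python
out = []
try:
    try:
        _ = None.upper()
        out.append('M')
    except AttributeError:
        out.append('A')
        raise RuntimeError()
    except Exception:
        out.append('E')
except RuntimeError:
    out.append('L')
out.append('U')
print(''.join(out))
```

Execution trace: 'A' (inner except AttributeError) → 'L' (outer except RuntimeError) → 'U' (after the try/except). Output: ALU

Answer: ALU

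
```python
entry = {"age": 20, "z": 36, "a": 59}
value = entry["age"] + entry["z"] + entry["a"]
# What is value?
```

Trace:
`entry = {"age": 20, "z": 36, "a": 59}` → entry = {'age': 20, 'z': 36, 'a': 59}
`value = entry["age"] + entry["z"] + entry["a"]` → value = 115
So value = 115

Answer: 115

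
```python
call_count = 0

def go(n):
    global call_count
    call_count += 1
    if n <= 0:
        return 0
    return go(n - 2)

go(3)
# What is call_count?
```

Linear recursion stepping by 2: 3 calls from n=3 down to ≤0.

Answer: 3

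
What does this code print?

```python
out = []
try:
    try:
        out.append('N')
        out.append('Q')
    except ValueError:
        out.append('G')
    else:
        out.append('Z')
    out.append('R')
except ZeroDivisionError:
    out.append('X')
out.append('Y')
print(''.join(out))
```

Execution trace: 'N' (inner try body) → 'Q' (inner try body, no exception) → 'Z' (inner else) → 'R' (try body, no exception) → 'Y' (after the try/except). Output: NQZRY

Answer: NQZRY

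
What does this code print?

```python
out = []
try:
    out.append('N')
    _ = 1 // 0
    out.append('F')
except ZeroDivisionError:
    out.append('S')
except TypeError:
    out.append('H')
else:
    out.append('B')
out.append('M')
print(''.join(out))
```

Execution trace: 'N' (try body) → 'S' (except ZeroDivisionError) → 'M' (after the try/except). Output: NSM

Answer: NSM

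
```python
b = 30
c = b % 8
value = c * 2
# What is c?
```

Trace:
`b = 30` → b = 30
`c = b % 8` → c = 6
`value = c * 2` → value = 12
So c = 6

Answer: 6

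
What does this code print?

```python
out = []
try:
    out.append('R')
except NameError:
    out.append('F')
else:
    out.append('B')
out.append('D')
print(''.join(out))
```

Execution trace: 'R' (try body, no exception) → 'B' (else) → 'D' (after the try/except). Output: RBD

Answer: RBD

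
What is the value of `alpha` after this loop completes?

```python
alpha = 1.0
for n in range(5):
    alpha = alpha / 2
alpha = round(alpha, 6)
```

Halving LR 5 times: 1 / 2^5
`alpha` takes the values: 1.0 → 0.5 → 0.25 → 0.125 → 0.0625 → 0.03125

Answer: 0.03125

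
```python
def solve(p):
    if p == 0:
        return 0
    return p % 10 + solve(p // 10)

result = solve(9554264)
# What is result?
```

Sum of digits of 9554264: 4 + 6 + 2 + 4 + 5 + 5 + 9 = 35

Answer: 35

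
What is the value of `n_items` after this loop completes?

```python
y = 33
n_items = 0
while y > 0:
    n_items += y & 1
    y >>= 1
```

Count set bits in 33 (binary: 0b100001)
`n_items` takes the values: 0 → 1 → 2

Answer: 2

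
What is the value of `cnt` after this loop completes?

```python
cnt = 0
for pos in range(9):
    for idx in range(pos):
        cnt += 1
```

Triangle number: 0+1+2+...+8
`cnt` takes the values: 0 → 1 → 2 → 3 → 4 → 5 → 6 → 7 → 8 → 9 → 10 → 11 → 12 → 13 → 14 → 15 → 16 → 17 → 18 → 19 → 20 → 21 → 22 → 23 → 24 → 25 → 26 → 27 → 28 → 29 → 30 → 31 → 32 → 33 → 34 → 35 → 36

Answer: 36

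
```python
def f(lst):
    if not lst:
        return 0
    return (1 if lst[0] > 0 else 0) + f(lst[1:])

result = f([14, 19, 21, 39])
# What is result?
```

Count of positive elements in [14, 19, 21, 39] = 4

Answer: 4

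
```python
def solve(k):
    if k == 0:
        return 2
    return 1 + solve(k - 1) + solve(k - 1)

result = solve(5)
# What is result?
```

solve(k) = 1 + 2·solve(k-1), solve(0)=2. Closed form: (2+1)·2^5 - 1 = 95.

Answer: 95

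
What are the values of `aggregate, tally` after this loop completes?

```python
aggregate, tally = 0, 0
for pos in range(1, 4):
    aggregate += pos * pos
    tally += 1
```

Sum of squares and count
`aggregate, tally` takes the values: (0, 0) → (1, 0) → (1, 1) → (5, 1) → (5, 2) → (14, 2) → (14, 3)

Answer: 14, 3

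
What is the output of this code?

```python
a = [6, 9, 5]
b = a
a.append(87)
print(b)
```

Key concept: basic list aliasing.
Step by step:
`a = [6, 9, 5]` → a = [6, 9, 5]
`b = a` → b = [6, 9, 5] (same object as a)
`a.append(87)` → a = [6, 9, 5, 87] (same object as b); b = [6, 9, 5, 87] (same object as a)
`print(b)` → prints [6, 9, 5, 87]

Answer: [6, 9, 5, 87]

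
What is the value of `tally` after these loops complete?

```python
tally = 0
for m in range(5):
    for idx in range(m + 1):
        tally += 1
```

Triangle: 1 + 2 + ... + 5
`tally` takes the values: 0 → 1 → 2 → 3 → 4 → 5 → 6 → 7 → 8 → 9 → 10 → 11 → 12 → 13 → 14 → 15

Answer: 15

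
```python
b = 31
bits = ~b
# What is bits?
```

Trace:
`b = 31` → b = 31
`bits = ~b` → bits = -32
So bits = -32

Answer: -32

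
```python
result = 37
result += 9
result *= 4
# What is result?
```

Trace:
`result = 37` → result = 37
`result += 9` → result = 46
`result *= 4` → result = 184
So result = 184

Answer: 184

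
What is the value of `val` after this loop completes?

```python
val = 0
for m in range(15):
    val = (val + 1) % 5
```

Increment mod 5, 15 times = 0
`val` takes the values: 0 → 1 → 2 → 3 → 4 → 0 → 1 → 2 → 3 → 4 → 0 → 1 → 2 → 3 → 4 → 0

Answer: 0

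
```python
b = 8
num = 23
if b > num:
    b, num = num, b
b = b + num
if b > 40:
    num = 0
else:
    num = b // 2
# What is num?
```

Trace:
`b = 8` → b = 8
`num = 23` → num = 23
`if b > num: ...` → b > num is False → no variable changes
`b = b + num` → b = 31
`if b > 40: ...` → b > 40 is False, take else branch → num = 15
So num = 15

Answer: 15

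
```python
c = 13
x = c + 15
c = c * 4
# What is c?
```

Trace:
`c = 13` → c = 13
`x = c + 15` → x = 28
`c = c * 4` → c = 52
So c = 52

Answer: 52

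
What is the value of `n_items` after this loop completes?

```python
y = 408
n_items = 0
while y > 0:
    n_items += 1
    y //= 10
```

Count digits by repeated division by 10
`n_items` takes the values: 0 → 1 → 2 → 3

Answer: 3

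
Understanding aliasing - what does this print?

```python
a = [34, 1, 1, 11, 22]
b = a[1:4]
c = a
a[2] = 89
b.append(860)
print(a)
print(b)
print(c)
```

Key concept: slice vs alias.
Step by step:
`a = [34, 1, 1, 11, 22]` → a = [34, 1, 1, 11, 22]
`b = a[1:4]` → b = [1, 1, 11]
`c = a` → c = [34, 1, 1, 11, 22] (same object as a)
`a[2] = 89` → a = [34, 1, 89, 11, 22] (same object as c); c = [34, 1, 89, 11, 22] (same object as a)
`b.append(860)` → b = [1, 1, 11, 860]
`print(a)` → prints [34, 1, 89, 11, 22]
`print(b)` → prints [1, 1, 11, 860]
`print(c)` → prints [34, 1, 89, 11, 22]

Answer:
[34, 1, 89, 11, 22]
[1, 1, 11, 860]
[34, 1, 89, 11, 22]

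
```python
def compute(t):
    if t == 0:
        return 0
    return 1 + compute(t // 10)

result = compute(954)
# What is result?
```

Count of digits of 954: 3

Answer: 3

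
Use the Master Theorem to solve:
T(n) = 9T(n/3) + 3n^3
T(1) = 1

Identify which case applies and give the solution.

a=9, b=3, f(n)=3n^3. log_3(9) = 2. Since c=3 > 2 and the regularity condition holds (9(n/3)^3 = (9/3^3)n^3 with 9/3^3 < 1), Case 3 applies: T(n) = Θ(f(n)) = O(n^3).

Answer: O(n^3) - Case 3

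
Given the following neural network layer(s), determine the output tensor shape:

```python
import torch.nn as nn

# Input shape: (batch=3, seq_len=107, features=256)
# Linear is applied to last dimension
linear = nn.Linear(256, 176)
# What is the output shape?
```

Input: (3, 107, 256) -> Output: (3, 107, 176)

Answer: (3, 107, 176)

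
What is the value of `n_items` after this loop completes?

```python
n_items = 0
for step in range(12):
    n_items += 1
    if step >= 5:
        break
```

Loop breaks when step reaches 5, n_items is 6
`n_items` takes the values: 0 → 1 → 2 → 3 → 4 → 5 → 6

Answer: 6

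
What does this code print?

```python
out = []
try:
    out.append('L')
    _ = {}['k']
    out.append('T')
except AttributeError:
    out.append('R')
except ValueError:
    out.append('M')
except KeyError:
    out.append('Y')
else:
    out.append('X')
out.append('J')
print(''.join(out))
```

Execution trace: 'L' (try body) → 'Y' (except KeyError) → 'J' (after the try/except). Output: LYJ

Answer: LYJ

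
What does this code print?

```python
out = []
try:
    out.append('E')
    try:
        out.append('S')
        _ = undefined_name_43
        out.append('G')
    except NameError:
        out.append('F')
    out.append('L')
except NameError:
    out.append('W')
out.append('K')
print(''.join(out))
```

Execution trace: 'E' (try body) → 'S' (inner try body) → 'F' (inner except NameError) → 'L' (try body, no exception) → 'K' (after the try/except). Output: ESFLK

Answer: ESFLK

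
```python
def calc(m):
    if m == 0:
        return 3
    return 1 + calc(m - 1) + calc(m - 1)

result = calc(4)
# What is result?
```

calc(m) = 1 + 2·calc(m-1), calc(0)=3. Closed form: (3+1)·2^4 - 1 = 63.

Answer: 63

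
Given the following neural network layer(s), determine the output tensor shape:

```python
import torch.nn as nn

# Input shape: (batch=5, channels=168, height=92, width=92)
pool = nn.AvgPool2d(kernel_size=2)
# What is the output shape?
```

Input: (5, 168, 92, 92) -> Output: (5, 168, 46, 46)

Answer: (5, 168, 46, 46)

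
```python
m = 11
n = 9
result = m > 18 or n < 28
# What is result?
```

Trace:
`m = 11` → m = 11
`n = 9` → n = 9
`result = m > 18 or n < 28` → result = True
So result = True

Answer: True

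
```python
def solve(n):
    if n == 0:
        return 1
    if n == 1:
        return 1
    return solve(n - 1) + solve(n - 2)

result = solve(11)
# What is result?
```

Build up from base cases: solve(0)=1, solve(1)=1, solve(2)=2, solve(3)=3, solve(4)=5, solve(5)=8, solve(6)=13, ..., solve(11)=144

Answer: 144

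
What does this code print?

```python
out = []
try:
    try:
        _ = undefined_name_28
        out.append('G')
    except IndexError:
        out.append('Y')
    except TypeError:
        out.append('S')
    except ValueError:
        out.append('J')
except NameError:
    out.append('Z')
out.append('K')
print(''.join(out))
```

Execution trace: 'Z' (outer except NameError) → 'K' (after the try/except). Output: ZK

Answer: ZK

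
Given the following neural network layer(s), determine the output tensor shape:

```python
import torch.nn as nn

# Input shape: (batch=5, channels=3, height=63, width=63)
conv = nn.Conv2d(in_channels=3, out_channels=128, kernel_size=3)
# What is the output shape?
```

Input: (5, 3, 63, 63) -> Output: (5, 128, 61, 61)

Answer: (5, 128, 61, 61)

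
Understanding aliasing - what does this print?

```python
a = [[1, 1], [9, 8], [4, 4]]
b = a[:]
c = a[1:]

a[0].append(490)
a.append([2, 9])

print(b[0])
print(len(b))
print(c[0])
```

Key concept: slice with nested mutation.
Step by step:
`a = [[1, 1], [9, 8], [4, 4]]` → a = [[1, 1], [9, 8], [4, 4]]
`b = a[:]` → b = [[1, 1], [9, 8], [4, 4]]
`c = a[1:]` → c = [[9, 8], [4, 4]]
`a[0].append(490)` → a = [[1, 1, 490], [9, 8], [4, 4]]; b = [[1, 1, 490], [9, 8], [4, 4]]
`a.append([2, 9])` → a = [[1, 1, 490], [9, 8], [4, 4], [2, 9]]
`print(b[0])` → prints [1, 1, 490]
`print(len(b))` → prints 3
`print(c[0])` → prints [9, 8]

Answer:
[1, 1, 490]
3
[9, 8]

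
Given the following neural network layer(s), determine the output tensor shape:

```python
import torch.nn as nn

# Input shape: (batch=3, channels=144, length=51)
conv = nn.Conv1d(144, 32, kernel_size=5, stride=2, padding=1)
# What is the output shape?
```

Input: (3, 144, 51) -> Output: (3, 32, 25)

Answer: (3, 32, 25)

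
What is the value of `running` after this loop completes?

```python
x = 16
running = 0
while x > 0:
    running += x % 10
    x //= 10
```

Sum digits of 16
`running` takes the values: 0 → 6 → 7

Answer: 7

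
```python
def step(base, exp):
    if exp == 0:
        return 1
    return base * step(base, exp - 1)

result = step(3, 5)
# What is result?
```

step(3, 5) = 3 * 3 * 3 * 3 * 3 = 243

Answer: 243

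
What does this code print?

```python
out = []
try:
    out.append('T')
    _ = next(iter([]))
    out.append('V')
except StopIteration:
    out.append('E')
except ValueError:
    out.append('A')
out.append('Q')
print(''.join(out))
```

Execution trace: 'T' (try body) → 'E' (except StopIteration) → 'Q' (after the try/except). Output: TEQ

Answer: TEQ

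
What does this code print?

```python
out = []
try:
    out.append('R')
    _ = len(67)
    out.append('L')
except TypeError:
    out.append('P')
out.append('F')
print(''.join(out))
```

Execution trace: 'R' (try body) → 'P' (except TypeError) → 'F' (after the try/except). Output: RPF

Answer: RPF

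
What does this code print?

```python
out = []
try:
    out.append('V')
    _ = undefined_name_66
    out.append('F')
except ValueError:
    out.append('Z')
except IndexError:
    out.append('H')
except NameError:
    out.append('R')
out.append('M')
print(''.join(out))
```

Execution trace: 'V' (try body) → 'R' (except NameError) → 'M' (after the try/except). Output: VRM

Answer: VRM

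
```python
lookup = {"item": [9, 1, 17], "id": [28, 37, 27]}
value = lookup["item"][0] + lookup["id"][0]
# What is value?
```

Trace:
`lookup = {"item": [9, 1, 17], "id": [28, 37, 27]}` → lookup = {'item': [9, 1, 17], 'id': [28, 37, 27]}
`value = lookup["item"][0] + lookup["id"][0]` → value = 37
So value = 37

Answer: 37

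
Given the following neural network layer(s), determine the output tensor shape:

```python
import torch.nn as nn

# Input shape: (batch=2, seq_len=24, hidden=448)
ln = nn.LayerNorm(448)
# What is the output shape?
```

Input: (2, 24, 448) -> Output: (2, 24, 448)

Answer: (2, 24, 448)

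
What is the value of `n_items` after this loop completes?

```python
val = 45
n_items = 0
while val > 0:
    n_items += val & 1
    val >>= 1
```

Count set bits in 45 (binary: 0b101101)
`n_items` takes the values: 0 → 1 → 2 → 3 → 4

Answer: 4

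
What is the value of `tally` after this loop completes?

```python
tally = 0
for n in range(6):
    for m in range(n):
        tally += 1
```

Triangle number: 0+1+2+...+5
`tally` takes the values: 0 → 1 → 2 → 3 → 4 → 5 → 6 → 7 → 8 → 9 → 10 → 11 → 12 → 13 → 14 → 15

Answer: 15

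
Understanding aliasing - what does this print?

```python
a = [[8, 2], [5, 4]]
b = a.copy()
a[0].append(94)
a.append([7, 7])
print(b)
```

Key concept: shallow copy with nested lists.
Step by step:
`a = [[8, 2], [5, 4]]` → a = [[8, 2], [5, 4]]
`b = a.copy()` → b = [[8, 2], [5, 4]]
`a[0].append(94)` → a = [[8, 2, 94], [5, 4]]; b = [[8, 2, 94], [5, 4]]
`a.append([7, 7])` → a = [[8, 2, 94], [5, 4], [7, 7]]
`print(b)` → prints [[8, 2, 94], [5, 4]]

Answer: [[8, 2, 94], [5, 4]]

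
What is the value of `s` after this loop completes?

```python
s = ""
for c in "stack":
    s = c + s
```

Reverse 'stack'
`s` takes the values: "" → "s" → "ts" → "ats" → "cats" → "kcats"

Answer: "kcats"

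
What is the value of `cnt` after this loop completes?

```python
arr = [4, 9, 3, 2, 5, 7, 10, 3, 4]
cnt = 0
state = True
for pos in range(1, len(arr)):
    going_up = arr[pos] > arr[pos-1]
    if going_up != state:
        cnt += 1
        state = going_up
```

Count direction changes in [4, 9, 3, 2, 5, 7, 10, 3, 4]
`cnt` takes the values: 0 → 1 → 2 → 3 → 4

Answer: 4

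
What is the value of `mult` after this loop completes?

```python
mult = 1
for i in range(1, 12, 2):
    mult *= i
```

Product of 1, 3, 5, ... up to 11
`mult` takes the values: 1 → 3 → 15 → 105 → 945 → 10395

Answer: 10395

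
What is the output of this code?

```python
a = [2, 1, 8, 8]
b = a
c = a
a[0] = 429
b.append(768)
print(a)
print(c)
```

Key concept: multiple aliases.
Step by step:
`a = [2, 1, 8, 8]` → a = [2, 1, 8, 8]
`b = a` → b = [2, 1, 8, 8] (same object as a)
`c = a` → c = [2, 1, 8, 8] (same object as a, b)
`a[0] = 429` → a = [429, 1, 8, 8] (same object as b, c); b = [429, 1, 8, 8] (same object as a, c); c = [429, 1, 8, 8] (same object as a, b)
`b.append(768)` → a = [429, 1, 8, 8, 768] (same object as b, c); b = [429, 1, 8, 8, 768] (same object as a, c); c = [429, 1, 8, 8, 768] (same object as a, b)
`print(a)` → prints [429, 1, 8, 8, 768]
`print(c)` → prints [429, 1, 8, 8, 768]

Answer:
[429, 1, 8, 8, 768]
[429, 1, 8, 8, 768]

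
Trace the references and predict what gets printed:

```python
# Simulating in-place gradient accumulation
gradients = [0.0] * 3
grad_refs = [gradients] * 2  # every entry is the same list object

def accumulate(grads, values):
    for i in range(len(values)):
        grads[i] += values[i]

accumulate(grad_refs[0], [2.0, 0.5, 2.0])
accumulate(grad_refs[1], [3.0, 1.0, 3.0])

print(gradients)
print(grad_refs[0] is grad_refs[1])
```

Key concept: gradient accumulation aliasing.
Step by step:
`gradients = [0.0] * 3` → gradients = [0.0, 0.0, 0.0]
`grad_refs = [gradients] * 2` → grad_refs = [[0.0, 0.0, 0.0], [0.0, 0.0, 0.0]]
`accumulate(grad_refs[0], [2.0, 0.5, 2.0])` → gradients = [2.0, 0.5, 2.0]; grad_refs = [[2.0, 0.5, 2.0], [2.0, 0.5, 2.0]]
`accumulate(grad_refs[1], [3.0, 1.0, 3.0])` → gradients = [5.0, 1.5, 5.0]; grad_refs = [[5.0, 1.5, 5.0], [5.0, 1.5, 5.0]]
`print(gradients)` → prints [5.0, 1.5, 5.0]
`print(grad_refs[0] is grad_refs[1])` → prints True

Answer:
[5.0, 1.5, 5.0]
True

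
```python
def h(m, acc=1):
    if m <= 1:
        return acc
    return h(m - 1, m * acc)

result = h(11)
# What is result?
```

Accumulator trace (n, acc): (11, 1) -> (10, 11) -> (9, 110) -> (8, 990) -> (7, 7920) -> (6, 55440) -> (5, 332640) -> (4, 1663200) -> (3, 6652800) -> (2, 19958400) -> (1, 39916800) -> return 39916800

Answer: 39916800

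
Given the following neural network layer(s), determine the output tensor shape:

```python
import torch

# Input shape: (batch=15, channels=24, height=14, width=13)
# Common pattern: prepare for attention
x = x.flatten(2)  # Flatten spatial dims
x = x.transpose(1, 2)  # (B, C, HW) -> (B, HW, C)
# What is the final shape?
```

Input: (15, 24, 14, 13) -> after flatten(2): (15, 24, 182) -> Output: (15, 182, 24)

Answer: (15, 182, 24)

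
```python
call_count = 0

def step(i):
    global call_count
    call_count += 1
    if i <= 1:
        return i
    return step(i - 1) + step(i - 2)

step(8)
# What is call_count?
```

Calls(i) = 1 + Calls(i-1) + Calls(i-2); Calls(0)=Calls(1)=1. For i=8 this gives 67.

Answer: 67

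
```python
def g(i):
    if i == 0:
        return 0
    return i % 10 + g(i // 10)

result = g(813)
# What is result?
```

Sum of digits of 813: 3 + 1 + 8 = 12

Answer: 12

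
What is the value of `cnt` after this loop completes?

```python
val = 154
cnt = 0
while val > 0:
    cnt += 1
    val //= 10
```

Count digits by repeated division by 10
`cnt` takes the values: 0 → 1 → 2 → 3

Answer: 3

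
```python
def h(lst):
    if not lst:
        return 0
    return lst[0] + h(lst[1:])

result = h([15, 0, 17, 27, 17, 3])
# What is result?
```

15 + 0 + 17 + 27 + 17 + 3 + 0 = 79

Answer: 79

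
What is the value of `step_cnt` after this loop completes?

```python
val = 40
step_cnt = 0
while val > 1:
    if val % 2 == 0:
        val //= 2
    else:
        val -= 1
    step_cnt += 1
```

Steps to reduce 40 to 1
`step_cnt` takes the values: 0 → 1 → 2 → 3 → 4 → 5 → 6

Answer: 6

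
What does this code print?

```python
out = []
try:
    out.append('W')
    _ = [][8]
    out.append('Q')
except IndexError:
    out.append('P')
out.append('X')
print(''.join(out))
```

Execution trace: 'W' (try body) → 'P' (except IndexError) → 'X' (after the try/except). Output: WPX

Answer: WPX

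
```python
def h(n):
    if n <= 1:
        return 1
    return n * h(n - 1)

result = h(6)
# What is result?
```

h(6) = 6 * 5 * 4 * 3 * 2 * 1 = 720

Answer: 720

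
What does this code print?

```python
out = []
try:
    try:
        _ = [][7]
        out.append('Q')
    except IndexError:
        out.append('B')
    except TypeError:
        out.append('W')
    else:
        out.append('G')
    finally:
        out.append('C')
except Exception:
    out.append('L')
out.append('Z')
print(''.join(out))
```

Execution trace: 'B' (inner except IndexError) → 'C' (inner finally) → 'Z' (after the try/except). Output: BCZ

Answer: BCZ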